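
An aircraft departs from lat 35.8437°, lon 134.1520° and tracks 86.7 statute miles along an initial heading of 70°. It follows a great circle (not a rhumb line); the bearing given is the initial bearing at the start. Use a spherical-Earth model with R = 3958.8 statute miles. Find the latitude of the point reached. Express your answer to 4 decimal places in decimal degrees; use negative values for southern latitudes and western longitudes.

latitude 36.2640°

δ = 86.7/3958.8 = 0.021901 rad (1.2548°).
Converting: φ₁ = 0.625591 rad, θ = 1.221730 rad.
Applying the spherical law of cosines for sides, sin φ₂ = sin φ₁ cos δ + cos φ₁ sin δ cos θ = 0.591507, so φ₂ = 36.2640°.
For the longitude increment, Δλ = atan2( sin θ sin δ cos φ₁, cos δ − sin φ₁ sin φ₂ ) = atan2(0.016681, 0.653388) = 1.4624°.
λ₂ = λ₁ + Δλ = 135.6144°.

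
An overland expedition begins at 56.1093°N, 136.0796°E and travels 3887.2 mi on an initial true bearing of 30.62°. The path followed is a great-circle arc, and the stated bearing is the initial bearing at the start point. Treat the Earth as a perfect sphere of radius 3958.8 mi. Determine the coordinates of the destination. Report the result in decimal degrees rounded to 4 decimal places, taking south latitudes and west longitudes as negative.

latitude 59.3277°, longitude -100.0480°

Central angle δ = d/R = 0.981914 rad.
Converting: φ₁ = 0.979292 rad, θ = 0.534420 rad.
Destination latitude: φ₂ = arcsin( sin φ₁ cos δ + cos φ₁ sin δ cos θ ) = arcsin(0.860099) = 59.3277°.
Then Δλ = atan2(0.236175, -0.158538) = 2.161981 rad, from sin θ sin δ cos φ₁ over cos δ − sin φ₁ sin φ₂.
λ₂ = 136.0796° + 123.8724° = 259.9520°, normalized to (−180°, 180°] → -100.0480°.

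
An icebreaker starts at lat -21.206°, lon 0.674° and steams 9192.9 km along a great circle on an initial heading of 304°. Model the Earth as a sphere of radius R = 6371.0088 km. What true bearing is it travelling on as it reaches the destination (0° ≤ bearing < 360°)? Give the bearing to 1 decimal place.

Angular distance δ = d/R = 9192.9 / 6371.0088 = 1.442927 rad.
Converting: φ₁ = -0.370115 rad, θ = 5.305801 rad.
Applying the spherical law of cosines for sides, sin φ₂ = sin φ₁ cos δ + cos φ₁ sin δ cos θ = 0.470944, so φ₂ = 28.096°.
For the longitude increment, Δλ = atan2( sin θ sin δ cos φ₁, cos δ − sin φ₁ sin φ₂ ) = atan2(-0.766590, 0.297872) = -68.765°.
λ₂ = λ₁ + Δλ = -68.091°.
The forward bearing on arrival equals the back-azimuth from the destination plus 180°.
Back-azimuth from P₂ (28.1°, -68.1°) to P₁ (-21.2°, 0.7°), with Δλ' = λ₁ − λ₂ = 68.8°: atan2( sin Δλ' cos φ₁ , cos φ₂ sin φ₁ − sin φ₂ cos φ₁ cos Δλ' ) = 118.8°.
Final bearing = (118.8° + 180°) mod 360° = 298.8°.

final bearing 298.8°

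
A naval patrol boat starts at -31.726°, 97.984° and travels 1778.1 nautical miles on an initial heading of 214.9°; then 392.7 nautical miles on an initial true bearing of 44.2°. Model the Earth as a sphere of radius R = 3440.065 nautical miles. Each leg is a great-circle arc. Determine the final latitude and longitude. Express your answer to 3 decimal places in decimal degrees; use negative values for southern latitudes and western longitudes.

Apply the spherical direct solution leg by leg, carrying full precision between legs.
Leg 1: from (-31.726°, 97.984°), δ = 1778.1/3440.065 = 0.516880 rad, θ = 214.9° → φ = -53.311°, λ = 69.740°.
Leg 2: from (-53.311°, 69.740°), δ = 392.7/3440.065 = 0.114155 rad, θ = 44.2° → φ = -48.408°, λ = 76.611°.

latitude -48.408°, longitude 76.611°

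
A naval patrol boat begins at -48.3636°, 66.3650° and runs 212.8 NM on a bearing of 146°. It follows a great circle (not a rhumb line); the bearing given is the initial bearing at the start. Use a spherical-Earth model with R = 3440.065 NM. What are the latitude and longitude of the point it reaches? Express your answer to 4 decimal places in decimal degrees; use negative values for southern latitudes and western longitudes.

latitude -51.2604°, longitude 69.5317°

The arc subtends δ = 212.8/3440.065 = 0.061859 rad at the centre.
With φ₁ = -48.3636° = -0.844104 rad and θ = 146° = 2.548181 rad:
sin φ₂ = sin φ₁ cos δ + cos φ₁ sin δ cos θ = (-0.747376)(0.998087) + (0.664401)(0.061820)(-0.829038) = -0.779998
φ₂ = asin(-0.779998) = -0.894662 rad = -51.2604°.
Then Δλ = atan2(0.022968, 0.415136) = 0.055270 rad, from sin θ sin δ cos φ₁ over cos δ − sin φ₁ sin φ₂.
λ₂ = λ₁ + Δλ = 69.5317°.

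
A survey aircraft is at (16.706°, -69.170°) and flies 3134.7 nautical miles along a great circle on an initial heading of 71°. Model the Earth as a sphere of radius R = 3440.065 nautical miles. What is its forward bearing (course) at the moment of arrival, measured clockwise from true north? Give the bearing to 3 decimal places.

Central angle δ = d/R = 0.911233 rad.
With φ₁ = 16.706° = 0.291575 rad and θ = 71° = 1.239184 rad:
Destination latitude: φ₂ = arcsin( sin φ₁ cos δ + cos φ₁ sin δ cos θ ) = arcsin(0.422572) = 24.997°.
For the longitude increment, Δλ = atan2( sin θ sin δ cos φ₁, cos δ − sin φ₁ sin φ₂ ) = atan2(0.715668, 0.491299) = 55.531°.
λ₂ = -69.170° + 55.531° = -13.639°.
The forward bearing on arrival equals the back-azimuth from the destination plus 180°.
Back-azimuth from P₂ (24.997°, -13.639°) to P₁ (16.706°, -69.170°), with Δλ' = λ₁ − λ₂ = -55.531°: atan2( sin Δλ' cos φ₁ , cos φ₂ sin φ₁ − sin φ₂ cos φ₁ cos Δλ' ) = 272.282°.
Final bearing = (272.282° + 180°) mod 360° = 92.282°.

final bearing 92.282°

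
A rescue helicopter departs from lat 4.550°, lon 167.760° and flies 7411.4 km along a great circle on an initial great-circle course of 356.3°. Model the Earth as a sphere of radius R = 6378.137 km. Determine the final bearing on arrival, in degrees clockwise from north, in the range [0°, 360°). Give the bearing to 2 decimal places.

final bearing 348.72°

The arc subtends δ = 7411.4/6378.137 = 1.162001 rad at the centre.
Start latitude φ₁ = 0.079412 rad; initial bearing θ = 6.218608 rad.
Applying the spherical law of cosines for sides, sin φ₂ = sin φ₁ cos δ + cos φ₁ sin δ cos θ = 0.944335, so φ₂ = 70.793°.
For the longitude increment, Δλ = atan2( sin θ sin δ cos φ₁, cos δ − sin φ₁ sin φ₂ ) = atan2(-0.059028, 0.322591) = -10.369°.
λ₂ = λ₁ + Δλ = 157.391°.
The forward bearing on arrival equals the back-azimuth from the destination plus 180°.
Back-azimuth from P₂ (70.79°, 157.39°) to P₁ (4.55°, 167.76°), with Δλ' = λ₁ − λ₂ = 10.37°: atan2( sin Δλ' cos φ₁ , cos φ₂ sin φ₁ − sin φ₂ cos φ₁ cos Δλ' ) = 168.72°.
Final bearing = (168.72° + 180°) mod 360° = 348.72°.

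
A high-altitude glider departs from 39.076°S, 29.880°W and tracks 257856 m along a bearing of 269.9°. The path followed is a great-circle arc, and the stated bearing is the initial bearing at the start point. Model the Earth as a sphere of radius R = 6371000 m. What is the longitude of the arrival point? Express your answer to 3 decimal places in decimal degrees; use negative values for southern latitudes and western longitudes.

The arc subtends δ = 257856/6371000 = 0.040473 rad at the centre.
Start latitude φ₁ = -0.682005 rad; initial bearing θ = 4.710644 rad.
Destination latitude: φ₂ = arcsin( sin φ₁ cos δ + cos φ₁ sin δ cos θ ) = arcsin(-0.629889) = -39.042°.
For the longitude increment, Δλ = atan2( sin θ sin δ cos φ₁, cos δ − sin φ₁ sin φ₂ ) = atan2(-0.031411, 0.602130) = -2.986°.
Hence λ₂ = -29.880° + -2.986° = -32.866°.

longitude -32.866°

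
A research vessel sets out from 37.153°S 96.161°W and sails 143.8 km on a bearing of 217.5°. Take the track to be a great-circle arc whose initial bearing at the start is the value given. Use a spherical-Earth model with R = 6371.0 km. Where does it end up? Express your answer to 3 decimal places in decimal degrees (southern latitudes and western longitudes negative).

latitude -38.175°, longitude -97.162°

δ = 143.8/6371 = 0.022571 rad (1.2932°).
Converting: φ₁ = -0.648442 rad, θ = 3.796091 rad.
Destination latitude: φ₂ = arcsin( sin φ₁ cos δ + cos φ₁ sin δ cos θ ) = arcsin(-0.618063) = -38.175°.
For the longitude increment, Δλ = atan2( sin θ sin δ cos φ₁, cos δ − sin φ₁ sin φ₂ ) = atan2(-0.010950, 0.626469) = -1.001°.
λ₂ = -96.161° + -1.001° = -97.162°.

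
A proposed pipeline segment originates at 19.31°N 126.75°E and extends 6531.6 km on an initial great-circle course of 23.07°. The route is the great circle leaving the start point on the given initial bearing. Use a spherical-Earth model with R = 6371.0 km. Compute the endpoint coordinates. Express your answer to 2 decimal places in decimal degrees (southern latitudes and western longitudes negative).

Central angle δ = d/R = 1.025208 rad.
Converting: φ₁ = 0.337023 rad, θ = 0.402647 rad.
sin φ₂ = sin φ₁ cos δ + cos φ₁ sin δ cos θ = (0.330679)(0.518921) + (0.943743)(0.854822)(0.920027) = 0.913812
φ₂ = asin(0.913812) = 1.152573 rad = 66.04°.
For the longitude increment, Δλ = atan2( sin θ sin δ cos φ₁, cos δ − sin φ₁ sin φ₂ ) = atan2(0.316123, 0.216743) = 55.56°.
λ₂ = 126.75° + 55.56° = 182.31°, normalized to (−180°, 180°] → -177.69°.

latitude 66.04°, longitude -177.69°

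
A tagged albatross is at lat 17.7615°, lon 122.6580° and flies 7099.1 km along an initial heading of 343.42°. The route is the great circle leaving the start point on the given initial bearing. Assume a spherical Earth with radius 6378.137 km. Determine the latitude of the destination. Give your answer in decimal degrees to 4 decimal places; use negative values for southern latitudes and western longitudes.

The arc subtends δ = 7099.1/6378.137 = 1.113037 rad at the centre.
Converting: φ₁ = 0.309997 rad, θ = 5.993810 rad.
Destination latitude: φ₂ = arcsin( sin φ₁ cos δ + cos φ₁ sin δ cos θ ) = arcsin(0.953584) = 72.4746°.
For the longitude increment, Δλ = atan2( sin θ sin δ cos φ₁, cos δ − sin φ₁ sin φ₂ ) = atan2(-0.243774, 0.151044) = -58.2174°.
λ₂ = λ₁ + Δλ = 64.4406°.

latitude 72.4746°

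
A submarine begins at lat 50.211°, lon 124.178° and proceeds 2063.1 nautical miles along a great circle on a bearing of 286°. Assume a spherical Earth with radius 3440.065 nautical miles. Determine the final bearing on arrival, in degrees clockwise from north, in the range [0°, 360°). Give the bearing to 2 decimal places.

final bearing 244.91°

Angular distance δ = d/R = 2063.1 / 3440.065 = 0.599727 rad.
Converting: φ₁ = 0.876347 rad, θ = 4.991642 rad.
Applying the spherical law of cosines for sides, sin φ₂ = sin φ₁ cos δ + cos φ₁ sin δ cos θ = 0.733873, so φ₂ = 47.212°.
For the longitude increment, Δλ = atan2( sin θ sin δ cos φ₁, cos δ − sin φ₁ sin φ₂ ) = atan2(-0.347213, 0.261577) = -53.007°.
λ₂ = λ₁ + Δλ = 71.171°.
The forward bearing on arrival equals the back-azimuth from the destination plus 180°.
Back-azimuth from P₂ (47.21°, 71.17°) to P₁ (50.21°, 124.18°), with Δλ' = λ₁ − λ₂ = 53.01°: atan2( sin Δλ' cos φ₁ , cos φ₂ sin φ₁ − sin φ₂ cos φ₁ cos Δλ' ) = 64.91°.
Final bearing = (64.91° + 180°) mod 360° = 244.91°.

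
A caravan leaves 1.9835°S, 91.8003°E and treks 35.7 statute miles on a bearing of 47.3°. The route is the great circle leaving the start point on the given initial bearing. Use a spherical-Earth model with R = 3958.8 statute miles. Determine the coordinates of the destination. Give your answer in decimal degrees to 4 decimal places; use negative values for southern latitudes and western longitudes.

latitude -1.6331°, longitude 92.1802°

δ = 35.7/3958.8 = 0.009018 rad (0.5167°).
Converting: φ₁ = -0.034619 rad, θ = 0.825541 rad.
sin φ₂ = sin φ₁ cos δ + cos φ₁ sin δ cos θ = (-0.034612)(0.999959) + (0.999401)(0.009018)(0.678160) = -0.028498
φ₂ = asin(-0.028498) = -0.028502 rad = -1.6331°.
Then Δλ = atan2(0.006623, 0.998973) = 0.006630 rad, from sin θ sin δ cos φ₁ over cos δ − sin φ₁ sin φ₂.
λ₂ = 91.8003° + 0.3799° = 92.1802°.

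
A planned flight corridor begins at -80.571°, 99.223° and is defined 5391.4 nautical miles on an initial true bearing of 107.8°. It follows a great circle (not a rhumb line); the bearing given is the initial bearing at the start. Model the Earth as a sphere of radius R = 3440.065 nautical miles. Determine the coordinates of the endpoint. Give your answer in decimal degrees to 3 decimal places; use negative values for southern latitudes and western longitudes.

latitude -3.072°, longitude -153.234°

Central angle δ = d/R = 1.567238 rad.
Start latitude φ₁ = -1.406229 rad; initial bearing θ = 1.881465 rad.
Destination latitude: φ₂ = arcsin( sin φ₁ cos δ + cos φ₁ sin δ cos θ ) = arcsin(-0.053591) = -3.072°.
Then Δλ = atan2(0.155982, -0.049308) = 1.876971 rad, from sin θ sin δ cos φ₁ over cos δ − sin φ₁ sin φ₂.
λ₂ = 99.223° + 107.543° = 206.766°, normalized to (−180°, 180°] → -153.234°.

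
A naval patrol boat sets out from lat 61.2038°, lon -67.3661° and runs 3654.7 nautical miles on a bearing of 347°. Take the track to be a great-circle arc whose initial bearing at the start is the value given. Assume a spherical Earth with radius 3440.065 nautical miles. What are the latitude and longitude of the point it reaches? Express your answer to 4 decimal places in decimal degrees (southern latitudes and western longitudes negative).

latitude 56.7802°, longitude 133.6526°

The arc subtends δ = 3654.7/3440.065 = 1.062393 rad at the centre.
Converting: φ₁ = 1.068208 rad, θ = 6.056293 rad.
sin φ₂ = sin φ₁ cos δ + cos φ₁ sin δ cos θ = (0.876339)(0.486783) + (0.481696)(0.873523)(0.974370) = 0.836575
φ₂ = asin(0.836575) = 0.991001 rad = 56.7802°.
Δλ = atan2( sin θ sin δ cos φ₁ , cos δ − sin φ₁ sin φ₂ ) = atan2(-0.094653, -0.246339) = -2.774747 rad = -158.9813°.
λ₂ = -67.3661° + -158.9813° = -226.3474°, normalized to (−180°, 180°] → 133.6526°.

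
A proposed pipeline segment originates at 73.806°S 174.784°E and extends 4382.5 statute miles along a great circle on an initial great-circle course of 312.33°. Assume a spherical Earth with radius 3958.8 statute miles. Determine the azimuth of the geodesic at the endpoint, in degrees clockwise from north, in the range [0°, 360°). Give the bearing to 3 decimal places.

δ = 4382.5/3958.8 = 1.107027 rad (63.4280°).
Start latitude φ₁ = -1.288158 rad; initial bearing θ = 5.451187 rad.
sin φ₂ = sin φ₁ cos δ + cos φ₁ sin δ cos θ = (-0.960323)(0.447322) + (0.278891)(0.894373)(0.673400) = -0.261606
φ₂ = asin(-0.261606) = -0.264686 rad = -15.165°.
Δλ = atan2( sin θ sin δ cos φ₁ , cos δ − sin φ₁ sin φ₂ ) = atan2(-0.184400, 0.196096) = -0.754669 rad = -43.239°.
λ₂ = 174.784° + -43.239° = 131.545°.
The forward bearing on arrival equals the back-azimuth from the destination plus 180°.
Back-azimuth from P₂ (-15.165°, 131.545°) to P₁ (-73.806°, 174.784°), with Δλ' = λ₁ − λ₂ = 43.239°: atan2( sin Δλ' cos φ₁ , cos φ₂ sin φ₁ − sin φ₂ cos φ₁ cos Δλ' ) = 167.666°.
Final bearing = (167.666° + 180°) mod 360° = 347.666°.

final bearing 347.666°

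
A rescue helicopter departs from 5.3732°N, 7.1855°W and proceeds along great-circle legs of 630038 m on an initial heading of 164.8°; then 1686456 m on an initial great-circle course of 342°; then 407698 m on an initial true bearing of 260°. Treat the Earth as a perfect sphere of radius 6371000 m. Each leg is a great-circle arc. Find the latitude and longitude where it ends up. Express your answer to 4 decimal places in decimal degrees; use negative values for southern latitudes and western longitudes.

Apply the spherical direct solution leg by leg, carrying full precision between legs.
Leg 1: from (5.3732°, -7.1855°), δ = 630038/6371000 = 0.098892 rad, θ = 164.8° → φ = -0.0958°, λ = -5.7022°.
Leg 2: from (-0.0958°, -5.7022°), δ = 1686456/6371000 = 0.264708 rad, θ = 342° → φ = 14.3123°, λ = -10.4883°.
Leg 3: from (14.3123°, -10.4883°), δ = 407698/6371000 = 0.063993 rad, θ = 260° → φ = 13.6472°, λ = -14.2041°.

latitude 13.6472°, longitude -14.2041°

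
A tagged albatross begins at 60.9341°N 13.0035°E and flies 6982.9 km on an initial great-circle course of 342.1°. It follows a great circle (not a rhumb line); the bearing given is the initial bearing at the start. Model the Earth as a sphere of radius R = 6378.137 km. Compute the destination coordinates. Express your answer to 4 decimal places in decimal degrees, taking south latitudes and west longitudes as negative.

Central angle δ = d/R = 1.094818 rad.
Start latitude φ₁ = 1.063501 rad; initial bearing θ = 5.970771 rad.
sin φ₂ = sin φ₁ cos δ + cos φ₁ sin δ cos θ = (0.874062)(0.458208) + (0.485815)(0.888845)(0.951594) = 0.811414
φ₂ = asin(0.811414) = 0.946568 rad = 54.2343°.
Then Δλ = atan2(-0.132721, -0.251018) = -2.655225 rad, from sin θ sin δ cos φ₁ over cos δ − sin φ₁ sin φ₂.
λ₂ = λ₁ + Δλ = -139.1297°.

latitude 54.2343°, longitude -139.1297°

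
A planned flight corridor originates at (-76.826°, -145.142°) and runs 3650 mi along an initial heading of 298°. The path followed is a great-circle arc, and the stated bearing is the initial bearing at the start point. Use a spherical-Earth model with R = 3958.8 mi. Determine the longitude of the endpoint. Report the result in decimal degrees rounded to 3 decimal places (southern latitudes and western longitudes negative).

Angular distance δ = d/R = 3650 / 3958.8 = 0.921997 rad.
Start latitude φ₁ = -1.340867 rad; initial bearing θ = 5.201081 rad.
Applying the spherical law of cosines for sides, sin φ₂ = sin φ₁ cos δ + cos φ₁ sin δ cos θ = -0.503073, so φ₂ = -30.203°.
Δλ = atan2( sin θ sin δ cos φ₁ , cos δ − sin φ₁ sin φ₂ ) = atan2(-0.160343, 0.114398) = -0.951098 rad = -54.494°.
λ₂ = -145.142° + -54.494° = -199.636°, normalized to (−180°, 180°] → 160.364°.

longitude 160.364°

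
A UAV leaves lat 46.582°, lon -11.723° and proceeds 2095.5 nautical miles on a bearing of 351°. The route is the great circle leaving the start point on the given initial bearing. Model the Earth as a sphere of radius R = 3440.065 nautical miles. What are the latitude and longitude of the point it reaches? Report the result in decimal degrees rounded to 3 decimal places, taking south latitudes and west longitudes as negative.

δ = 2095.5/3440.065 = 0.609145 rad (34.9015°).
Converting: φ₁ = 0.813009 rad, θ = 6.126106 rad.
sin φ₂ = sin φ₁ cos δ + cos φ₁ sin δ cos θ = (0.726359)(0.820137) + (0.687316)(0.572167)(0.987688) = 0.984131
φ₂ = asin(0.984131) = 1.392411 rad = 79.779°.
For the longitude increment, Δλ = atan2( sin θ sin δ cos φ₁, cos δ − sin φ₁ sin φ₂ ) = atan2(-0.061519, 0.105305) = -30.294°.
λ₂ = λ₁ + Δλ = -42.017°.

latitude 79.779°, longitude -42.017°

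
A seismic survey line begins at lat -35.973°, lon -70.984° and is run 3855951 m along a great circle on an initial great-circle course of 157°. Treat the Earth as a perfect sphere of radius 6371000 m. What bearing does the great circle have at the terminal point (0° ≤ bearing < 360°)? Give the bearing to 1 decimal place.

final bearing 131.4°

δ = 3855951/6371000 = 0.605235 rad (34.6774°).
Converting: φ₁ = -0.627847 rad, θ = 2.740167 rad.
sin φ₂ = sin φ₁ cos δ + cos φ₁ sin δ cos θ = (-0.587404)(0.822369) + (0.809294)(0.568955)(-0.920505) = -0.906911
φ₂ = asin(-0.906911) = -1.135893 rad = -65.082°.
Δλ = atan2( sin θ sin δ cos φ₁ , cos δ − sin φ₁ sin φ₂ ) = atan2(0.179913, 0.289646) = 0.555825 rad = 31.846°.
Hence λ₂ = -70.984° + 31.846° = -39.138°.
The forward bearing on arrival equals the back-azimuth from the destination plus 180°.
Back-azimuth from P₂ (-65.1°, -39.1°) to P₁ (-36.0°, -71.0°), with Δλ' = λ₁ − λ₂ = -31.8°: atan2( sin Δλ' cos φ₁ , cos φ₂ sin φ₁ − sin φ₂ cos φ₁ cos Δλ' ) = 311.4°.
Final bearing = (311.4° + 180°) mod 360° = 131.4°.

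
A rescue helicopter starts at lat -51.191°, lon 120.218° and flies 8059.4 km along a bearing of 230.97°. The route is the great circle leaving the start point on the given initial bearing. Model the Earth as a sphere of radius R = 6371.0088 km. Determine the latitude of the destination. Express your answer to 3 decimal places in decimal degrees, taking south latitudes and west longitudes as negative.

Angular distance δ = d/R = 8059.4 / 6371.0088 = 1.265012 rad.
Converting: φ₁ = -0.893451 rad, θ = 4.031187 rad.
Applying the spherical law of cosines for sides, sin φ₂ = sin φ₁ cos δ + cos φ₁ sin δ cos θ = -0.610942, so φ₂ = -37.658°.
Δλ = atan2( sin θ sin δ cos φ₁ , cos δ − sin φ₁ sin φ₂ ) = atan2(-0.464267, -0.175028) = -1.931319 rad = -110.656°.
Hence λ₂ = 120.218° + -110.656° = 9.562°.

latitude -37.658°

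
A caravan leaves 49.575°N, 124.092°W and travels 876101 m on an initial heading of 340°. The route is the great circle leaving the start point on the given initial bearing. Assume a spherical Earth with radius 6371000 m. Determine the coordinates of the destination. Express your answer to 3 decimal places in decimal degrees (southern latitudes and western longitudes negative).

Central angle δ = d/R = 0.137514 rad.
Start latitude φ₁ = 0.865247 rad; initial bearing θ = 5.934119 rad.
Destination latitude: φ₂ = arcsin( sin φ₁ cos δ + cos φ₁ sin δ cos θ ) = arcsin(0.837599) = 56.887°.
For the longitude increment, Δλ = atan2( sin θ sin δ cos φ₁, cos δ − sin φ₁ sin φ₂ ) = atan2(-0.030402, 0.352933) = -4.923°.
λ₂ = λ₁ + Δλ = -129.015°.

latitude 56.887°, longitude -129.015°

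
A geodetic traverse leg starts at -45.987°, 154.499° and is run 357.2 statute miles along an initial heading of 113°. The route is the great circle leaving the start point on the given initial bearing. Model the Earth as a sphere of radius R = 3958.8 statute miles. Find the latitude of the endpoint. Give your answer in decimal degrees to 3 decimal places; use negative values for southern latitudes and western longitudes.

The arc subtends δ = 357.2/3958.8 = 0.090229 rad at the centre.
Converting: φ₁ = -0.802625 rad, θ = 1.972222 rad.
Destination latitude: φ₂ = arcsin( sin φ₁ cos δ + cos φ₁ sin δ cos θ ) = arcsin(-0.740720) = -47.793°.
Δλ = atan2( sin θ sin δ cos φ₁ , cos δ − sin φ₁ sin φ₂ ) = atan2(0.057631, 0.463220) = 0.123778 rad = 7.092°.
λ₂ = λ₁ + Δλ = 161.591°.

latitude -47.793°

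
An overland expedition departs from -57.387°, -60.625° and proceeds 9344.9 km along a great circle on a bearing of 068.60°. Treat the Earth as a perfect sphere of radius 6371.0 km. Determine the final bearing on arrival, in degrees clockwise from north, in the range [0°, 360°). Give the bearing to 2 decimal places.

final bearing 30.32°

Angular distance δ = d/R = 9344.9 / 6371 = 1.466787 rad.
Start latitude φ₁ = -1.001592 rad; initial bearing θ = 1.197296 rad.
Applying the spherical law of cosines for sides, sin φ₂ = sin φ₁ cos δ + cos φ₁ sin δ cos θ = 0.108140, so φ₂ = 6.208°.
Δλ = atan2( sin θ sin δ cos φ₁ , cos δ − sin φ₁ sin φ₂ ) = atan2(0.499092, 0.194911) = 1.198479 rad = 68.668°.
Hence λ₂ = -60.625° + 68.668° = 8.043°.
The forward bearing on arrival equals the back-azimuth from the destination plus 180°.
Back-azimuth from P₂ (6.21°, 8.04°) to P₁ (-57.39°, -60.62°), with Δλ' = λ₁ − λ₂ = -68.67°: atan2( sin Δλ' cos φ₁ , cos φ₂ sin φ₁ − sin φ₂ cos φ₁ cos Δλ' ) = 210.32°.
Final bearing = (210.32° + 180°) mod 360° = 30.32°.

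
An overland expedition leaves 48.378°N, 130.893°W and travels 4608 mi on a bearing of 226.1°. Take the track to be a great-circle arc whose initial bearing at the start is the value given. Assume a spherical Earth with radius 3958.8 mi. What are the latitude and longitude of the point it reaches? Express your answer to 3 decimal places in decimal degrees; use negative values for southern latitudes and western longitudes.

latitude -7.307°, longitude -172.742°

δ = 4608/3958.8 = 1.163989 rad (66.6917°).
With φ₁ = 48.378° = 0.844355 rad and θ = 226.1° = 3.946189 rad:
Destination latitude: φ₂ = arcsin( sin φ₁ cos δ + cos φ₁ sin δ cos θ ) = arcsin(-0.127192) = -7.307°.
Δλ = atan2( sin θ sin δ cos φ₁ , cos δ − sin φ₁ sin φ₂ ) = atan2(-0.439541, 0.490761) = -0.730396 rad = -41.849°.
λ₂ = λ₁ + Δλ = -172.742°.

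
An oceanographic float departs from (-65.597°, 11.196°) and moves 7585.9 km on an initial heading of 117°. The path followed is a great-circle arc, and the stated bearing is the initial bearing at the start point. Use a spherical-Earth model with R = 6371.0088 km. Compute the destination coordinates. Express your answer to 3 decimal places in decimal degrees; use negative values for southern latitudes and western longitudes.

δ = 7585.9/6371.0088 = 1.190691 rad (68.2215°).
Converting: φ₁ = -1.144884 rad, θ = 2.042035 rad.
Destination latitude: φ₂ = arcsin( sin φ₁ cos δ + cos φ₁ sin δ cos θ ) = arcsin(-0.512052) = -30.801°.
Then Δλ = atan2(0.341847, -0.095288) = 1.842640 rad, from sin θ sin δ cos φ₁ over cos δ − sin φ₁ sin φ₂.
λ₂ = 11.196° + 105.576° = 116.772°.

latitude -30.801°, longitude 116.772°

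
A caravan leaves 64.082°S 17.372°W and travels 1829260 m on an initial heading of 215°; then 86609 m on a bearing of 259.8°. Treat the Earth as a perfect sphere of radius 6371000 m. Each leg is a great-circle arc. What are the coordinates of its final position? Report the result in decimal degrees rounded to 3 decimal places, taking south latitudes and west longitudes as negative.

latitude -74.698°, longitude -57.928°

Apply the spherical direct solution leg by leg, carrying full precision between legs.
Leg 1: from (-64.082°, -17.372°), δ = 1829260/6371000 = 0.287123 rad, θ = 215° → φ = -74.578°, λ = -55.022°.
Leg 2: from (-74.578°, -55.022°), δ = 86609/6371000 = 0.013594 rad, θ = 259.8° → φ = -74.698°, λ = -57.928°.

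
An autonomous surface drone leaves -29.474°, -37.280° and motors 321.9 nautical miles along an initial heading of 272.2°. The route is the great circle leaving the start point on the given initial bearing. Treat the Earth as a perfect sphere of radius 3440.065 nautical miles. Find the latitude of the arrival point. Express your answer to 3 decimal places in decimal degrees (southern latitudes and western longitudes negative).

Angular distance δ = d/R = 321.9 / 3440.065 = 0.093574 rad.
With φ₁ = -29.474° = -0.514418 rad and θ = 272.2° = 4.750786 rad:
Applying the spherical law of cosines for sides, sin φ₂ = sin φ₁ cos δ + cos φ₁ sin δ cos θ = -0.486753, so φ₂ = -29.127°.
For the longitude increment, Δλ = atan2( sin θ sin δ cos φ₁, cos δ − sin φ₁ sin φ₂ ) = atan2(-0.081285, 0.756129) = -6.136°.
Hence λ₂ = -37.280° + -6.136° = -43.416°.

latitude -29.127°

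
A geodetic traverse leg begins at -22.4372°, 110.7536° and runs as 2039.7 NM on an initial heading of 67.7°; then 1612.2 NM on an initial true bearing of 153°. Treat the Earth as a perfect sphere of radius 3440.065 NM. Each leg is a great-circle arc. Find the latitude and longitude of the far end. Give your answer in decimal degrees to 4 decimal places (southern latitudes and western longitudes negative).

latitude -30.4684°, longitude 155.9027°

Apply the spherical direct solution leg by leg, carrying full precision between legs.
Leg 1: from (-22.4372°, 110.7536°), δ = 2039.7/3440.065 = 0.592925 rad, θ = 67.7° → φ = -6.9232°, λ = 142.1391°.
Leg 2: from (-6.9232°, 142.1391°), δ = 1612.2/3440.065 = 0.468654 rad, θ = 153° → φ = -30.4684°, λ = 155.9027°.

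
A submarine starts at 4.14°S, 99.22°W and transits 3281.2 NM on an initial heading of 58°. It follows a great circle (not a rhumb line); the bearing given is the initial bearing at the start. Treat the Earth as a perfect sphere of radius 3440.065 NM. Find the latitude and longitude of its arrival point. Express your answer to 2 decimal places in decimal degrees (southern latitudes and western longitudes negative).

δ = 3281.2/3440.065 = 0.953819 rad (54.6498°).
With φ₁ = -4.14° = -0.072257 rad and θ = 58° = 1.012291 rad:
sin φ₂ = sin φ₁ cos δ + cos φ₁ sin δ cos θ = (-0.072194)(0.578572) + (0.997391)(0.815631)(0.529919) = 0.389322
φ₂ = asin(0.389322) = 0.399895 rad = 22.91°.
Δλ = atan2( sin θ sin δ cos φ₁ , cos δ − sin φ₁ sin φ₂ ) = atan2(0.689890, 0.606679) = 0.849488 rad = 48.67°.
λ₂ = λ₁ + Δλ = -50.55°.

latitude 22.91°, longitude -50.55°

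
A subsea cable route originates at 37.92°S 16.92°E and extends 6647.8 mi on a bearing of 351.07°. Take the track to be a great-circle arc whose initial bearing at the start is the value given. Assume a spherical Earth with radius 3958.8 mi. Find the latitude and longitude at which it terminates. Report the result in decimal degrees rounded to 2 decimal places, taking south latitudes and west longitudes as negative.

latitude 57.27°, longitude 0.34°

Central angle δ = d/R = 1.679246 rad.
With φ₁ = -37.92° = -0.661829 rad and θ = 351.07° = 6.127327 rad:
sin φ₂ = sin φ₁ cos δ + cos φ₁ sin δ cos θ = (-0.614561)(-0.108237) + (0.788870)(0.994125)(0.987879) = 0.841248
φ₂ = asin(0.841248) = 0.999587 rad = 57.27°.
Δλ = atan2( sin θ sin δ cos φ₁ , cos δ − sin φ₁ sin φ₂ ) = atan2(-0.121735, 0.408760) = -0.289451 rad = -16.58°.
λ₂ = λ₁ + Δλ = 0.34°.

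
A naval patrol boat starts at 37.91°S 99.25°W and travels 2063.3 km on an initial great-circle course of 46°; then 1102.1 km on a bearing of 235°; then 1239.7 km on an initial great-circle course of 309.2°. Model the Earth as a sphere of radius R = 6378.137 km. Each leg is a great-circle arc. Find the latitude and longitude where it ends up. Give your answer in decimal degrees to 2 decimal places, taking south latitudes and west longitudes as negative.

latitude -22.13°, longitude -103.35°

Apply the spherical direct solution leg by leg, carrying full precision between legs.
Leg 1: from (-37.91°, -99.25°), δ = 2063.3/6378.137 = 0.323496 rad, θ = 46° → φ = -24.10°, λ = -84.74°.
Leg 2: from (-24.10°, -84.74°), δ = 1102.1/6378.137 = 0.172793 rad, θ = 235° → φ = -29.49°, λ = -94.05°.
Leg 3: from (-29.49°, -94.05°), δ = 1239.7/6378.137 = 0.194367 rad, θ = 309.2° → φ = -22.13°, λ = -103.35°.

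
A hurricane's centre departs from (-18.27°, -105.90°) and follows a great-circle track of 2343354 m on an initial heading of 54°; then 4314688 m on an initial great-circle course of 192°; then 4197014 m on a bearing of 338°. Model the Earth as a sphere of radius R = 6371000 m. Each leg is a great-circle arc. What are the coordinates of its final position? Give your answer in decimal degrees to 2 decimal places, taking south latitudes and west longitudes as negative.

Apply the spherical direct solution leg by leg, carrying full precision between legs.
Leg 1: from (-18.27°, -105.90°), δ = 2343354/6371000 = 0.367816 rad, θ = 54° → φ = -5.27°, λ = -88.91°.
Leg 2: from (-5.27°, -88.91°), δ = 4314688/6371000 = 0.677239 rad, θ = 192° → φ = -42.99°, λ = -99.17°.
Leg 3: from (-42.99°, -99.17°), δ = 4197014/6371000 = 0.658768 rad, θ = 338° → φ = -7.13°, λ = -112.54°.

latitude -7.13°, longitude -112.54°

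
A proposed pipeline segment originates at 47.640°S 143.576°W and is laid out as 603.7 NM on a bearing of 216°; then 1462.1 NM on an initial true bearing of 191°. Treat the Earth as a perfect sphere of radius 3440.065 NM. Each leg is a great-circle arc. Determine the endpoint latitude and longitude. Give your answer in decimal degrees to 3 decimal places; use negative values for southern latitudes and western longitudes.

Apply the spherical direct solution leg by leg, carrying full precision between legs.
Leg 1: from (-47.640°, -143.576°), δ = 603.7/3440.065 = 0.175491 rad, θ = 216° → φ = -55.361°, λ = -153.977°.
Leg 2: from (-55.361°, -153.977°), δ = 1462.1/3440.065 = 0.425021 rad, θ = 191° → φ = -78.412°, λ = -177.037°.

latitude -78.412°, longitude -177.037°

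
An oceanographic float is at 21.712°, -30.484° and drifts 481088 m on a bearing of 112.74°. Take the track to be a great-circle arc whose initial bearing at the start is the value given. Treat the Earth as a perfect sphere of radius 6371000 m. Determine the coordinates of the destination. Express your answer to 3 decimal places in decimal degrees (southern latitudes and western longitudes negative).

latitude 19.986°, longitude -26.238°

δ = 481088/6371000 = 0.075512 rad (4.3265°).
Start latitude φ₁ = 0.378946 rad; initial bearing θ = 1.967684 rad.
Destination latitude: φ₂ = arcsin( sin φ₁ cos δ + cos φ₁ sin δ cos θ ) = arcsin(0.341794) = 19.986°.
Then Δλ = atan2(0.064640, 0.870706) = 0.074103 rad, from sin θ sin δ cos φ₁ over cos δ − sin φ₁ sin φ₂.
λ₂ = λ₁ + Δλ = -26.238°.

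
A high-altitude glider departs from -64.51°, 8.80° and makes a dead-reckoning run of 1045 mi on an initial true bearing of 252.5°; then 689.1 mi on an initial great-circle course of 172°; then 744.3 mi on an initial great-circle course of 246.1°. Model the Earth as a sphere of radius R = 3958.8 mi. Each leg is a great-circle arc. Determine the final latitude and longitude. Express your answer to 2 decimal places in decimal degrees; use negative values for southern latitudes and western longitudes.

latitude -75.33°, longitude -64.25°

Apply the spherical direct solution leg by leg, carrying full precision between legs.
Leg 1: from (-64.51°, 8.80°), δ = 1045/3958.8 = 0.263969 rad, θ = 252.5° → φ = -64.84°, λ = -27.03°.
Leg 2: from (-64.84°, -27.03°), δ = 689.1/3958.8 = 0.174068 rad, θ = 172° → φ = -74.66°, λ = -21.80°.
Leg 3: from (-74.66°, -21.80°), δ = 744.3/3958.8 = 0.188012 rad, θ = 246.1° → φ = -75.33°, λ = -64.25°.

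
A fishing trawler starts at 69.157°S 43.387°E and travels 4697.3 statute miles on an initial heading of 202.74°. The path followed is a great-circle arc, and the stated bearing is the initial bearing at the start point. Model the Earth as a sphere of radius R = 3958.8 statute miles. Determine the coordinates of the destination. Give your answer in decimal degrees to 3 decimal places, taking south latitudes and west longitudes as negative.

latitude -40.886°, longitude -108.318°

The arc subtends δ = 4697.3/3958.8 = 1.186546 rad at the centre.
Start latitude φ₁ = -1.207017 rad; initial bearing θ = 3.538481 rad.
Applying the spherical law of cosines for sides, sin φ₂ = sin φ₁ cos δ + cos φ₁ sin δ cos θ = -0.654554, so φ₂ = -40.886°.
For the longitude increment, Δλ = atan2( sin θ sin δ cos φ₁, cos δ − sin φ₁ sin φ₂ ) = atan2(-0.127508, -0.236856) = -151.705°.
λ₂ = 43.387° + -151.705° = -108.318°.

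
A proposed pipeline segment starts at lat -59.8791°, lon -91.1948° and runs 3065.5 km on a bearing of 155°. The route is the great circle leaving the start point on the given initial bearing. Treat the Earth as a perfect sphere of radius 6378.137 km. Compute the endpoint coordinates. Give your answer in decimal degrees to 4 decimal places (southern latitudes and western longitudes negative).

δ = 3065.5/6378.137 = 0.480626 rad (27.5379°).
Converting: φ₁ = -1.045087 rad, θ = 2.705260 rad.
Destination latitude: φ₂ = arcsin( sin φ₁ cos δ + cos φ₁ sin δ cos θ ) = arcsin(-0.977246) = -77.7541°.
Then Δλ = atan2(0.098052, 0.041418) = 1.171121 rad, from sin θ sin δ cos φ₁ over cos δ − sin φ₁ sin φ₂.
λ₂ = λ₁ + Δλ = -24.0945°.

latitude -77.7541°, longitude -24.0945°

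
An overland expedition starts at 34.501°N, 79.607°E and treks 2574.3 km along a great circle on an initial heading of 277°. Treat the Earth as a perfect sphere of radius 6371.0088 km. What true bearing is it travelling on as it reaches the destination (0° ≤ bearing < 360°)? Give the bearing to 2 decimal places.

The arc subtends δ = 2574.3/6371.0088 = 0.404065 rad at the centre.
Start latitude φ₁ = 0.602156 rad; initial bearing θ = 4.834562 rad.
sin φ₂ = sin φ₁ cos δ + cos φ₁ sin δ cos θ = (0.566421)(0.919471) + (0.824116)(0.393159)(0.121869) = 0.560294
φ₂ = asin(0.560294) = 0.594740 rad = 34.076°.
Then Δλ = atan2(-0.321594, 0.602109) = -0.490564 rad, from sin θ sin δ cos φ₁ over cos δ − sin φ₁ sin φ₂.
Hence λ₂ = 79.607° + -28.107° = 51.500°.
The forward bearing on arrival equals the back-azimuth from the destination plus 180°.
Back-azimuth from P₂ (34.08°, 51.50°) to P₁ (34.50°, 79.61°), with Δλ' = λ₁ − λ₂ = 28.11°: atan2( sin Δλ' cos φ₁ , cos φ₂ sin φ₁ − sin φ₂ cos φ₁ cos Δλ' ) = 80.95°.
Final bearing = (80.95° + 180°) mod 360° = 260.95°.

final bearing 260.95°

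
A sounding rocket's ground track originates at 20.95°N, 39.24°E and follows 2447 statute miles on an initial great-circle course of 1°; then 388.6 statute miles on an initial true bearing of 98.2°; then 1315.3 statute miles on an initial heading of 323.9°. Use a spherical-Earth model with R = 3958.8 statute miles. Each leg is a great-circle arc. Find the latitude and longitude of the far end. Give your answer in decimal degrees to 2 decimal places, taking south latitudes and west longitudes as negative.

latitude 67.88°, longitude 19.37°

Apply the spherical direct solution leg by leg, carrying full precision between legs.
Leg 1: from (20.95°, 39.24°), δ = 2447/3958.8 = 0.618117 rad, θ = 1° → φ = 56.36°, λ = 40.29°.
Leg 2: from (56.36°, 40.29°), δ = 388.6/3958.8 = 0.098161 rad, θ = 98.2° → φ = 55.16°, λ = 50.06°.
Leg 3: from (55.16°, 50.06°), δ = 1315.3/3958.8 = 0.332247 rad, θ = 323.9° → φ = 67.88°, λ = 19.37°.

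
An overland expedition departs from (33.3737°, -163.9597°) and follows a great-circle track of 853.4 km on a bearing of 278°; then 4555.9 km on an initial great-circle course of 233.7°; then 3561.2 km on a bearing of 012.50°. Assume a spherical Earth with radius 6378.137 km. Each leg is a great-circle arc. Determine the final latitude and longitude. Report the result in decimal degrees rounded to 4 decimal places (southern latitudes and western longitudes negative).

latitude 36.9727°, longitude 163.0559°

Apply the spherical direct solution leg by leg, carrying full precision between legs.
Leg 1: from (33.3737°, -163.9597°), δ = 853.4/6378.137 = 0.133801 rad, θ = 278° → φ = 34.1032°, λ = -173.1399°.
Leg 2: from (34.1032°, -173.1399°), δ = 4555.9/6378.137 = 0.714299 rad, θ = 233.7° → φ = 5.8831°, λ = 154.8040°.
Leg 3: from (5.8831°, 154.8040°), δ = 3561.2/6378.137 = 0.558345 rad, θ = 12.5° → φ = 36.9727°, λ = 163.0559°.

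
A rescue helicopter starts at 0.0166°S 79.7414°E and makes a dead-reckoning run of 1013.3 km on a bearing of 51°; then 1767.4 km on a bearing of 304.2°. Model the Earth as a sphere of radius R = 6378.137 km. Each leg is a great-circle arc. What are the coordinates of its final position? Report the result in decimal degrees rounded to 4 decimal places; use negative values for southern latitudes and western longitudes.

Apply the spherical direct solution leg by leg, carrying full precision between legs.
Leg 1: from (-0.0166°, 79.7414°), δ = 1013.3/6378.137 = 0.158871 rad, θ = 51° → φ = 5.6974°, λ = 86.8389°.
Leg 2: from (5.6974°, 86.8389°), δ = 1767.4/6378.137 = 0.277103 rad, θ = 304.2° → φ = 14.3886°, λ = 73.3302°.

latitude 14.3886°, longitude 73.3302°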